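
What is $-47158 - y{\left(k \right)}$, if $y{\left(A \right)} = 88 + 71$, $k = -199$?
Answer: $-47317$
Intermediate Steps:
$y{\left(A \right)} = 159$
$-47158 - y{\left(k \right)} = -47158 - 159 = -47317$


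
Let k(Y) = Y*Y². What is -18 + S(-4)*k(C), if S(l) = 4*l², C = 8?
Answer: 32750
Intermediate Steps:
k(Y) = Y³
-18 + S(-4)*k(C) = -18 + (4*(-4)²)*8³ = -18 + (4*16)*512 = -18 + 64*512 = -18 + 32768 = 32750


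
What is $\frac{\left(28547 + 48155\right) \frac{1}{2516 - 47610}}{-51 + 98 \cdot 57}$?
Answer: $- \frac{38351}{124797645} \approx -0.00030731$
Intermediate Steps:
$\frac{\left(28547 + 48155\right) \frac{1}{2516 - 47610}}{-51 + 98 \cdot 57} = \frac{76702 \frac{1}{-45094}}{-51 + 5586} = \frac{76702 \left(- \frac{1}{45094}\right)}{5535} = \left(- \frac{38351}{22547}\right) \frac{1}{5535} = - \frac{38351}{124797645}$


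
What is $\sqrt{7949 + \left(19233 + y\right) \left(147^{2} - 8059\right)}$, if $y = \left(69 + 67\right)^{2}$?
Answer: $\sqrt{511235899} \approx 22611.0$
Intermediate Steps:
$y = 18496$ ($y = 136^{2} = 18496$)
$\sqrt{7949 + \left(19233 + y\right) \left(147^{2} - 8059\right)} = \sqrt{7949 + \left(19233 + 18496\right) \left(147^{2} - 8059\right)} = \sqrt{7949 + 37729 \left(21609 - 8059\right)} = \sqrt{7949 + 37729 \cdot 13550} = \sqrt{7949 + 511227950} = \sqrt{511235899}$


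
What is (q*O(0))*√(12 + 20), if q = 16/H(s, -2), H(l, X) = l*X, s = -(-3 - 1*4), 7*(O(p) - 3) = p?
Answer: -96*√2/7 ≈ -19.395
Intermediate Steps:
O(p) = 3 + p/7
s = 7 (s = -(-3 - 4) = -1*(-7) = 7)
H(l, X) = X*l
q = -8/7 (q = 16/((-2*7)) = 16/(-14) = 16*(-1/14) = -8/7 ≈ -1.1429)
(q*O(0))*√(12 + 20) = (-8*(3 + (⅐)*0)/7)*√(12 + 20) = (-8*(3 + 0)/7)*√32 = (-8/7*3)*(4*√2) = -96*√2/7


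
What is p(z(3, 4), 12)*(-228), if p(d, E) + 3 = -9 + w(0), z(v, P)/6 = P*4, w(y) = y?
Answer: 2736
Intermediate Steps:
z(v, P) = 24*P (z(v, P) = 6*(P*4) = 6*(4*P) = 24*P)
p(d, E) = -12 (p(d, E) = -3 + (-9 + 0) = -3 - 9 = -12)
p(z(3, 4), 12)*(-228) = -12*(-228) = 2736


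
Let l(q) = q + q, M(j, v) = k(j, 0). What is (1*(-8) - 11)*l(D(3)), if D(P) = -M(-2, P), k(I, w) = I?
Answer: -76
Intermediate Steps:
M(j, v) = j
D(P) = 2 (D(P) = -1*(-2) = 2)
l(q) = 2*q
(1*(-8) - 11)*l(D(3)) = (1*(-8) - 11)*(2*2) = (-8 - 11)*4 = -19*4 = -76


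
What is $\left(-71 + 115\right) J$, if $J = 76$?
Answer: $3344$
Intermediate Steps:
$\left(-71 + 115\right) J = \left(-71 + 115\right) 76 = 44 \cdot 76 = 3344$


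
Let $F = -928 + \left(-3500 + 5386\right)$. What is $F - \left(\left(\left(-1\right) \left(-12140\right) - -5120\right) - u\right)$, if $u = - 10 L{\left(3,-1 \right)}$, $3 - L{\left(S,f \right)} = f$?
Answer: $-16342$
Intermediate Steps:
$L{\left(S,f \right)} = 3 - f$
$F = 958$ ($F = -928 + 1886 = 958$)
$u = -40$ ($u = - 10 \left(3 - -1\right) = - 10 \left(3 + 1\right) = \left(-10\right) 4 = -40$)
$F - \left(\left(\left(-1\right) \left(-12140\right) - -5120\right) - u\right) = 958 - \left(\left(\left(-1\right) \left(-12140\right) - -5120\right) - -40\right) = 958 - \left(\left(12140 + 5120\right) + 40\right) = 958 - \left(17260 + 40\right) = 958 - 17300 = -16342$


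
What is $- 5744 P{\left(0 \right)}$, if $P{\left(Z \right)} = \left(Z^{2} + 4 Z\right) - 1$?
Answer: $5744$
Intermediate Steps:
$P{\left(Z \right)} = -1 + Z^{2} + 4 Z$
$- 5744 P{\left(0 \right)} = - 5744 \left(-1 + 0^{2} + 4 \cdot 0\right) = - 5744 \left(-1 + 0 + 0\right) = \left(-5744\right) \left(-1\right) = 5744$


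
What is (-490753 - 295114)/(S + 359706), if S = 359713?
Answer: -785867/719419 ≈ -1.0924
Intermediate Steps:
(-490753 - 295114)/(S + 359706) = (-490753 - 295114)/(359713 + 359706) = -785867/719419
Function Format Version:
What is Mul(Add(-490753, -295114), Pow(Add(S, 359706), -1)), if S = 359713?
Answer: Rational(-785867, 719419) ≈ -1.0924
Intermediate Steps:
Mul(Add(-490753, -295114), Pow(Add(S, 359706), -1)) = Mul(Add(-490753, -295114), Pow(Add(359713, 359706), -1)) = Mul(-785867, Pow(719419, -1)) = Mul(-785867, Rational(1, 719419)) = Rational(-785867, 719419)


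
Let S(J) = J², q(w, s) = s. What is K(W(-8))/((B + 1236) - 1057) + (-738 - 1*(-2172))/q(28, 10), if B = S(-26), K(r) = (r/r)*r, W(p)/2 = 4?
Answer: 24523/171 ≈ 143.41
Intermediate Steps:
W(p) = 8 (W(p) = 2*4 = 8)
K(r) = r (K(r) = 1*r = r)
B = 676 (B = (-26)² = 676)
K(W(-8))/((B + 1236) - 1057) + (-738 - 1*(-2172))/q(28, 10) = 8/((676 + 1236) - 1057) + (-738 - 1*(-2172))/10 = 8/(1912 - 1057) + (-738 + 2172)*(⅒) = 8/855 + 1434*(⅒) = 8*(1/855) + 717/5 = 8/855 + 717/5 = 24523/171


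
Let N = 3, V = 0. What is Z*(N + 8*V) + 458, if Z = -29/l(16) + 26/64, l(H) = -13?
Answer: 193819/416 ≈ 465.91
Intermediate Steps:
Z = 1097/416 (Z = -29/(-13) + 26/64 = -29*(-1/13) + 26*(1/64) = 29/13 + 13/32 = 1097/416 ≈ 2.6370)
Z*(N + 8*V) + 458 = 1097*(3 + 8*0)/416 + 458 = 1097*(3 + 0)/416 + 458 = (1097/416)*3 + 458 = 3291/416 + 458 = 193819/416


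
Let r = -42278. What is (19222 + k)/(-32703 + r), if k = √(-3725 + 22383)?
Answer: -19222/74981 - √18658/74981 ≈ -0.25818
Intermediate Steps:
k = √18658 ≈ 136.59
(19222 + k)/(-32703 + r) = (19222 + √18658)/(-32703 - 42278) = (19222 + √18658)/(-74981) = (19222 + √18658)*(-1/74981) = -19222/74981 - √18658/74981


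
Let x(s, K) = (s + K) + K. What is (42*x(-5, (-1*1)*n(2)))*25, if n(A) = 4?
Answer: -13650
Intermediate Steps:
x(s, K) = s + 2*K (x(s, K) = (K + s) + K = s + 2*K)
(42*x(-5, (-1*1)*n(2)))*25 = (42*(-5 + 2*(-1*1*4)))*25 = (42*(-5 + 2*(-1*4)))*25 = (42*(-5 + 2*(-4)))*25 = (42*(-5 - 8))*25 = (42*(-13))*25 = -546*25 = -13650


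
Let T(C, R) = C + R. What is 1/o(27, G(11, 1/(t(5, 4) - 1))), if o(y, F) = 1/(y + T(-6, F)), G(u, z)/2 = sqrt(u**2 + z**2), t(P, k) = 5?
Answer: 21 + sqrt(1937)/2 ≈ 43.006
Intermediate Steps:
G(u, z) = 2*sqrt(u**2 + z**2)
o(y, F) = 1/(-6 + F + y) (o(y, F) = 1/(y + (-6 + F)) = 1/(-6 + F + y))
1/o(27, G(11, 1/(t(5, 4) - 1))) = 1/(1/(-6 + 2*sqrt(11**2 + (1/(5 - 1))**2) + 27)) = 1/(1/(-6 + 2*sqrt(121 + (1/4)**2) + 27)) = 1/(1/(-6 + 2*sqrt(121 + 1/16) + 27)) = 1/(1/(-6 + 2*sqrt(1937/16) + 27)) = 1/(1/(-6 + 2*(sqrt(1937)/4) + 27)) = 1/(1/(-6 + sqrt(1937)/2 + 27)) = 1/(1/(21 + sqrt(1937)/2)) = 21 + sqrt(1937)/2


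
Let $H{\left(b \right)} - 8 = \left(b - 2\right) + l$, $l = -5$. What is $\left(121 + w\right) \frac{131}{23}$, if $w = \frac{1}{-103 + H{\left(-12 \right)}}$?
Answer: $\frac{1806883}{2622} \approx 689.12$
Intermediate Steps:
$H{\left(b \right)} = 1 + b$ ($H{\left(b \right)} = 8 + \left(\left(b - 2\right) - 5\right) = 8 + \left(\left(-2 + b\right) - 5\right) = 8 + \left(-7 + b\right) = 1 + b$)
$w = - \frac{1}{114}$ ($w = \frac{1}{-103 + \left(1 - 12\right)} = \frac{1}{-103 - 11} = \frac{1}{-114} = - \frac{1}{114} \approx -0.0087719$)
$\left(121 + w\right) \frac{131}{23} = \left(121 - \frac{1}{114}\right) \frac{131}{23} = \frac{13793 \cdot 131 \cdot \frac{1}{23}}{114} = \frac{13793}{114} \cdot \frac{131}{23} = \frac{1806883}{2622}$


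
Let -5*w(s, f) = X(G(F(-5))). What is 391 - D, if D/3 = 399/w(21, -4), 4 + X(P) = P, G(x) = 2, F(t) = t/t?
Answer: -5203/2 ≈ -2601.5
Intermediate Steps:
F(t) = 1
X(P) = -4 + P
w(s, f) = ⅖ (w(s, f) = -(-4 + 2)/5 = -⅕*(-2) = ⅖)
D = 5985/2 (D = 3*(399/(⅖)) = 3*(399*(5/2)) = 3*(1995/2) = 5985/2 ≈ 2992.5)
391 - D = 391 - 1*5985/2 = 391 - 5985/2 = -5203/2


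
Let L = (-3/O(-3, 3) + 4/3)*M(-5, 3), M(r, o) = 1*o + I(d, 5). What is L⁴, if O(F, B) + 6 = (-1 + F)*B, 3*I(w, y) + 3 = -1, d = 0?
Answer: 625/16 ≈ 39.063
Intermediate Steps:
I(w, y) = -4/3 (I(w, y) = -1 + (⅓)*(-1) = -1 - ⅓ = -4/3)
O(F, B) = -6 + B*(-1 + F) (O(F, B) = -6 + (-1 + F)*B = -6 + B*(-1 + F))
M(r, o) = -4/3 + o (M(r, o) = 1*o - 4/3 = o - 4/3 = -4/3 + o)
L = 5/2 (L = (-3/(-6 - 1*3 + 3*(-3)) + 4/3)*(-4/3 + 3) = (-3/(-6 - 3 - 9) + 4*(⅓))*(5/3) = (-3/(-18) + 4/3)*(5/3) = (-3*(-1/18) + 4/3)*(5/3) = (⅙ + 4/3)*(5/3) = (3/2)*(5/3) = 5/2 ≈ 2.5000)
L⁴ = (5/2)⁴ = 625/16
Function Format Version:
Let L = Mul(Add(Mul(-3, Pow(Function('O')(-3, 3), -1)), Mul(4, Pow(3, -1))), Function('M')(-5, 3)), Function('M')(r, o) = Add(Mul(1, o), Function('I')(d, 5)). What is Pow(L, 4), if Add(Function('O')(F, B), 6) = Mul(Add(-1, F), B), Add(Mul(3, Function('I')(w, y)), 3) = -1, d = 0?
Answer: Rational(625, 16) ≈ 39.063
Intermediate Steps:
Function('I')(w, y) = Rational(-4, 3) (Function('I')(w, y) = Add(-1, Mul(Rational(1, 3), -1)) = Add(-1, Rational(-1, 3)) = Rational(-4, 3))
Function('O')(F, B) = Add(-6, Mul(B, Add(-1, F))) (Function('O')(F, B) = Add(-6, Mul(Add(-1, F), B)) = Add(-6, Mul(B, Add(-1, F))))
Function('M')(r, o) = Add(Rational(-4, 3), o) (Function('M')(r, o) = Add(Mul(1, o), Rational(-4, 3)) = Add(o, Rational(-4, 3)) = Add(Rational(-4, 3), o))
L = Rational(5, 2) (L = Mul(Add(Mul(-3, Pow(Add(-6, Mul(-1, 3), Mul(3, -3)), -1)), Mul(4, Pow(3, -1))), Add(Rational(-4, 3), 3)) = Mul(Add(Mul(-3, Pow(Add(-6, -3, -9), -1)), Mul(4, Rational(1, 3))), Rational(5, 3)) = Mul(Add(Mul(-3, Pow(-18, -1)), Rational(4, 3)), Rational(5, 3)) = Mul(Add(Mul(-3, Rational(-1, 18)), Rational(4, 3)), Rational(5, 3)) = Mul(Add(Rational(1, 6), Rational(4, 3)), Rational(5, 3)) = Mul(Rational(3, 2), Rational(5, 3)) = Rational(5, 2) ≈ 2.5000)
Pow(L, 4) = Pow(Rational(5, 2), 4) = Rational(625, 16)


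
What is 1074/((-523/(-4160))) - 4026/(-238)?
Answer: 532725759/62237 ≈ 8559.6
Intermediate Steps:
1074/((-523/(-4160))) - 4026/(-238) = 1074/((-523*(-1/4160))) - 4026*(-1/238) = 1074/(523/4160) + 2013/119 = 1074*(4160/523) + 2013/119 = 4467840/523 + 2013/119 = 532725759/62237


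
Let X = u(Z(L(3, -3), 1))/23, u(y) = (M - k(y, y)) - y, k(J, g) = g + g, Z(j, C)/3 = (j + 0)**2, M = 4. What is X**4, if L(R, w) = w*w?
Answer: 276281640625/279841 ≈ 9.8728e+5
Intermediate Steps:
L(R, w) = w**2
Z(j, C) = 3*j**2 (Z(j, C) = 3*(j + 0)**2 = 3*j**2)
k(J, g) = 2*g
u(y) = 4 - 3*y (u(y) = (4 - 2*y) - y = 4 - 3*y)
X = -725/23 (X = (4 - 9*((-3)**2)**2)/23 = (4 - 9*9**2)*(1/23) = (4 - 9*81)*(1/23) = (4 - 3*243)*(1/23) = (4 - 729)*(1/23) = -725*1/23 = -725/23 ≈ -31.522)
X**4 = (-725/23)**4 = 276281640625/279841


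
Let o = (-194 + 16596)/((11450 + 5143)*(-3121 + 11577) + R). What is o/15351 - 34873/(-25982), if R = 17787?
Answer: 75122654055308249/55969855951383990 ≈ 1.3422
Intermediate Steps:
o = 16402/140328195 (o = (-194 + 16596)/((11450 + 5143)*(-3121 + 11577) + 17787) = 16402/(16593*8456 + 17787) = 16402/(140310408 + 17787) = 16402/140328195 ≈ 0.00011688)
o/15351 - 34873/(-25982) = (16402/140328195)/15351 - 34873/(-25982) = (16402/140328195)*(1/15351) - 34873*(-1/25982) = 16402/2154178121445 + 34873/25982 = 75122654055308249/55969855951383990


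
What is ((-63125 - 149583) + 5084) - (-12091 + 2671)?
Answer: -198204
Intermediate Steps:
((-63125 - 149583) + 5084) - (-12091 + 2671) = (-212708 + 5084) - 1*(-9420) = -207624 + 9420 = -198204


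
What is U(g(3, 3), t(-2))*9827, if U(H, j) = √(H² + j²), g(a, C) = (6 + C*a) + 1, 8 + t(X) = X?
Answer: 19654*√89 ≈ 1.8542e+5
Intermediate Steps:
t(X) = -8 + X
g(a, C) = 7 + C*a
U(g(3, 3), t(-2))*9827 = √((7 + 3*3)² + (-8 - 2)²)*9827 = √((7 + 9)² + (-10)²)*9827 = √(16² + 100)*9827 = √(256 + 100)*9827 = √356*9827 = (2*√89)*9827 = 19654*√89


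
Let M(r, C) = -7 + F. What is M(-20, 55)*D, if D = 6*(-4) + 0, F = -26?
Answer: 792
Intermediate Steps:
D = -24 (D = -24 + 0 = -24)
M(r, C) = -33 (M(r, C) = -7 - 26 = -33)
M(-20, 55)*D = -33*(-24) = 792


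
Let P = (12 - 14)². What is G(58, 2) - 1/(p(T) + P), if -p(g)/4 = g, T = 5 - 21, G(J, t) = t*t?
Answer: 271/68 ≈ 3.9853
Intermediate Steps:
G(J, t) = t²
T = -16
p(g) = -4*g
P = 4 (P = (-2)² = 4)
G(58, 2) - 1/(p(T) + P) = 2² - 1/(-4*(-16) + 4) = 4 - 1/(64 + 4) = 4 - 1/68 = 271/68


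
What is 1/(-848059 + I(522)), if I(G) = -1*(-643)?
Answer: -1/847416 ≈ -1.1801e-6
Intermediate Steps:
I(G) = 643
1/(-848059 + I(522)) = 1/(-848059 + 643) = 1/(-847416) = -1/847416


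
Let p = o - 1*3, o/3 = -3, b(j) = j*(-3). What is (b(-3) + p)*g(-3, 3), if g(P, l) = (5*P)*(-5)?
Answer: -225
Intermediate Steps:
b(j) = -3*j
o = -9 (o = 3*(-3) = -9)
g(P, l) = -25*P
p = -12 (p = -9 - 1*3 = -9 - 3 = -12)
(b(-3) + p)*g(-3, 3) = (-3*(-3) - 12)*(-25*(-3)) = (9 - 12)*75 = -3*75 = -225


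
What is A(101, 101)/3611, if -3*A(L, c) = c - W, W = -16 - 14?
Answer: -131/10833 ≈ -0.012093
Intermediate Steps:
W = -30
A(L, c) = -10 - c/3 (A(L, c) = -(c - 1*(-30))/3 = -(c + 30)/3 = -(30 + c)/3 = -10 - c/3)
A(101, 101)/3611 = (-10 - ⅓*101)/3611 = (-10 - 101/3)*(1/3611) = -131/3*1/3611 = -131/10833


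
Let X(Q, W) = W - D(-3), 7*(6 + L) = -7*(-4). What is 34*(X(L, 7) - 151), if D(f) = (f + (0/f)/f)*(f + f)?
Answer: -5508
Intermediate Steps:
D(f) = 2*f² (D(f) = (f + 0/f)*(2*f) = (f + 0)*(2*f) = f*(2*f) = 2*f²)
L = -2 (L = -6 + (-7*(-4))/7 = -6 + (⅐)*28 = -6 + 4 = -2)
X(Q, W) = -18 + W (X(Q, W) = W - 2*(-3)² = W - 2*9 = W - 1*18 = W - 18 = -18 + W)
34*(X(L, 7) - 151) = 34*((-18 + 7) - 151) = 34*(-11 - 151) = 34*(-162) = -5508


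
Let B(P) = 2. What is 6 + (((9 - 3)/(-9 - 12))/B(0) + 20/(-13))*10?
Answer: -984/91 ≈ -10.813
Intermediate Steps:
6 + (((9 - 3)/(-9 - 12))/B(0) + 20/(-13))*10 = 6 + (((9 - 3)/(-9 - 12))/2 + 20/(-13))*10 = 6 + ((6/(-21))*(1/2) + 20*(-1/13))*10 = 6 + ((6*(-1/21))*(1/2) - 20/13)*10 = 6 + (-2/7*1/2 - 20/13)*10 = 6 + (-1/7 - 20/13)*10 = 6 - 153/91*10 = 6 - 1530/91 = -984/91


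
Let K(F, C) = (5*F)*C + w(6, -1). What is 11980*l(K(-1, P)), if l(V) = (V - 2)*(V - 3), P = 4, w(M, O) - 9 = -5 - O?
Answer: 3665880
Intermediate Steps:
w(M, O) = 4 - O (w(M, O) = 9 + (-5 - O) = 4 - O)
K(F, C) = 5 + 5*C*F (K(F, C) = (5*F)*C + (4 - 1*(-1)) = 5*C*F + (4 + 1) = 5*C*F + 5 = 5 + 5*C*F)
l(V) = (-3 + V)*(-2 + V) (l(V) = (-2 + V)*(-3 + V) = (-3 + V)*(-2 + V))
11980*l(K(-1, P)) = 11980*(6 + (5 + 5*4*(-1))² - 5*(5 + 5*4*(-1))) = 11980*(6 + (5 - 20)² - 5*(5 - 20)) = 11980*(6 + (-15)² - 5*(-15)) = 11980*(6 + 225 + 75) = 11980*306 = 3665880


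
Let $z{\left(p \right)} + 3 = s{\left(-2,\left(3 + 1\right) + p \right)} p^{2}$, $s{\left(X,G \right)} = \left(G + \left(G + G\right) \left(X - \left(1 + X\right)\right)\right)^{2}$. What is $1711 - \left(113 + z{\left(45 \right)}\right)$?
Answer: $-4860424$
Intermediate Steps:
$s{\left(X,G \right)} = G^{2}$ ($s{\left(X,G \right)} = \left(G + 2 G \left(-1\right)\right)^{2} = \left(G - 2 G\right)^{2} = \left(- G\right)^{2} = G^{2}$)
$z{\left(p \right)} = -3 + p^{2} \left(4 + p\right)^{2}$ ($z{\left(p \right)} = -3 + \left(\left(3 + 1\right) + p\right)^{2} p^{2} = -3 + \left(4 + p\right)^{2} p^{2} = -3 + p^{2} \left(4 + p\right)^{2}$)
$1711 - \left(113 + z{\left(45 \right)}\right) = 1711 - \left(113 - \left(3 - 45^{2} \left(4 + 45\right)^{2}\right)\right) = 1711 - \left(113 - \left(3 - 2025 \cdot 49^{2}\right)\right) = 1711 - \left(113 + \left(-3 + 2025 \cdot 2401\right)\right) = 1711 - \left(113 + \left(-3 + 4862025\right)\right) = 1711 - \left(113 + 4862022\right) = 1711 - 4862135 = -4860424$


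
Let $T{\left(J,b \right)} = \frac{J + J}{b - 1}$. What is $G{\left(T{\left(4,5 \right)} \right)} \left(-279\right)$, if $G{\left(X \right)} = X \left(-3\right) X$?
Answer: $3348$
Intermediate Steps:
$T{\left(J,b \right)} = \frac{2 J}{-1 + b}$
$G{\left(X \right)} = - 3 X^{2}$ ($G{\left(X \right)} = - 3 X X = - 3 X^{2}$)
$G{\left(T{\left(4,5 \right)} \right)} \left(-279\right) = - 3 \left(2 \cdot 4 \frac{1}{-1 + 5}\right)^{2} \left(-279\right) = - 3 \left(2 \cdot 4 \cdot \frac{1}{4}\right)^{2} \left(-279\right) = - 3 \cdot 2^{2} \left(-279\right) = \left(-3\right) 4 \left(-279\right) = \left(-12\right) \left(-279\right) = 3348$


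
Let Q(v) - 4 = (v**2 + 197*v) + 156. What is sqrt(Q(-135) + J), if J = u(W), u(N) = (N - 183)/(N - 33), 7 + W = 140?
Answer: I*sqrt(32842)/2 ≈ 90.612*I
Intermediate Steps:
W = 133 (W = -7 + 140 = 133)
Q(v) = 160 + v**2 + 197*v (Q(v) = 4 + ((v**2 + 197*v) + 156) = 4 + (156 + v**2 + 197*v) = 160 + v**2 + 197*v)
u(N) = (-183 + N)/(-33 + N)
J = -1/2 (J = (-183 + 133)/(-33 + 133) = -50/100 = (1/100)*(-50) = -1/2 ≈ -0.50000)
sqrt(Q(-135) + J) = sqrt((160 + (-135)**2 + 197*(-135)) - 1/2) = sqrt((160 + 18225 - 26595) - 1/2) = sqrt(-8210 - 1/2) = sqrt(-16421/2) = I*sqrt(32842)/2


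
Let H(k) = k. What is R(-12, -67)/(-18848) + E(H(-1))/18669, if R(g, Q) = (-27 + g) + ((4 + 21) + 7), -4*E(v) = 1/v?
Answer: 135395/351873312 ≈ 0.00038478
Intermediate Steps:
E(v) = -1/(4*v)
R(g, Q) = 5 + g (R(g, Q) = (-27 + g) + (25 + 7) = (-27 + g) + 32 = 5 + g)
R(-12, -67)/(-18848) + E(H(-1))/18669 = (5 - 12)/(-18848) - ¼/(-1)/18669 = -7*(-1/18848) - ¼*(-1)*(1/18669) = 7/18848 + (¼)*(1/18669) = 7/18848 + 1/74676 = 135395/351873312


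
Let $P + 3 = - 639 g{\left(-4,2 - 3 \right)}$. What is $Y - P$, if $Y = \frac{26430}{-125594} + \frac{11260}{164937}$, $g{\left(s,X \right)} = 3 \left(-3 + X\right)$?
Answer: $- \frac{79392084015920}{10357548789} \approx -7665.1$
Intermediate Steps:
$g{\left(s,X \right)} = -9 + 3 X$
$Y = - \frac{1472548235}{10357548789}$ ($Y = 26430 \left(- \frac{1}{125594}\right) + 11260 \cdot \frac{1}{164937} = - \frac{13215}{62797} + \frac{11260}{164937} = - \frac{1472548235}{10357548789} \approx -0.14217$)
$P = 7665$ ($P = -3 - 639 \left(-9 + 3 \left(2 - 3\right)\right) = -3 - 639 \left(-9 + 3 \left(-1\right)\right) = -3 - 639 \left(-9 - 3\right) = -3 - -7668 = -3 + 7668 = 7665$)
$Y - P = - \frac{1472548235}{10357548789} - 7665 = - \frac{79392084015920}{10357548789}$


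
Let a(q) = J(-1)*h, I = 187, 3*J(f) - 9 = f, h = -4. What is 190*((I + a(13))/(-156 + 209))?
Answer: 100510/159 ≈ 632.14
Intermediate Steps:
J(f) = 3 + f/3
a(q) = -32/3 (a(q) = (3 + (1/3)*(-1))*(-4) = (3 - 1/3)*(-4) = (8/3)*(-4) = -32/3)
190*((I + a(13))/(-156 + 209)) = 190*((187 - 32/3)/(-156 + 209)) = 190*((529/3)/53) = 190*((529/3)*(1/53)) = 190*(529/159) = 100510/159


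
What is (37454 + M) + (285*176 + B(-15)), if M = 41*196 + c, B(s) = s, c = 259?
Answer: 95894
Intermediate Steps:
M = 8295 (M = 41*196 + 259 = 8036 + 259 = 8295)
(37454 + M) + (285*176 + B(-15)) = (37454 + 8295) + (285*176 - 15) = 45749 + (50160 - 15) = 45749 + 50145 = 95894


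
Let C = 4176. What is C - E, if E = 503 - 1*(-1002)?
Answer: 2671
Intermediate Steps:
E = 1505 (E = 503 + 1002 = 1505)
C - E = 4176 - 1*1505 = 4176 - 1505 = 2671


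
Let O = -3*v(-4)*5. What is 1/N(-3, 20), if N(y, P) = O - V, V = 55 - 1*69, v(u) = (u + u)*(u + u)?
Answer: -1/946 ≈ -0.0010571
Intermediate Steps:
v(u) = 4*u² (v(u) = (2*u)*(2*u) = 4*u²)
V = -14 (V = 55 - 69 = -14)
O = -960 (O = -12*(-4)²*5 = -12*16*5 = -3*64*5 = -192*5 = -960)
N(y, P) = -946 (N(y, P) = -960 - 1*(-14) = -960 + 14 = -946)
1/N(-3, 20) = 1/(-946) = -1/946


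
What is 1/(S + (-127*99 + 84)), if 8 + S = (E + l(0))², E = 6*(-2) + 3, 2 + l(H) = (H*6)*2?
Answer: -1/12376 ≈ -8.0802e-5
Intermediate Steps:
l(H) = -2 + 12*H (l(H) = -2 + (H*6)*2 = -2 + (6*H)*2 = -2 + 12*H)
E = -9 (E = -12 + 3 = -9)
S = 113 (S = -8 + (-9 + (-2 + 12*0))² = -8 + (-9 + (-2 + 0))² = -8 + (-9 - 2)² = -8 + (-11)² = -8 + 121 = 113)
1/(S + (-127*99 + 84)) = 1/(113 + (-127*99 + 84)) = 1/(113 + (-12573 + 84)) = 1/(113 - 12489) = 1/(-12376) = -1/12376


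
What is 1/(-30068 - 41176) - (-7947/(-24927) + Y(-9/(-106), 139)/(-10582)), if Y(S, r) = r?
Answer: -957448156993/3132094201236 ≈ -0.30569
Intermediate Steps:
1/(-30068 - 41176) - (-7947/(-24927) + Y(-9/(-106), 139)/(-10582)) = 1/(-30068 - 41176) - (-7947/(-24927) + 139/(-10582)) = 1/(-71244) - (-7947*(-1/24927) + 139*(-1/10582)) = -1/71244 - (2649/8309 - 139/10582) = -1/71244 - 1*26876767/87925838 = -1/71244 - 26876767/87925838 = -957448156993/3132094201236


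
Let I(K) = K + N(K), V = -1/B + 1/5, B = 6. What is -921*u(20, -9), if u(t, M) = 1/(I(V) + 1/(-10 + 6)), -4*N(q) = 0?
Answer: 55260/13 ≈ 4250.8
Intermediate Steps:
N(q) = 0 (N(q) = -1/4*0 = 0)
V = 1/30 (V = -1/6 + 1/5 = 1/30 ≈ 0.033333)
I(K) = K (I(K) = K + 0 = K)
u(t, M) = -60/13 (u(t, M) = 1/(1/30 + 1/(-10 + 6)) = 1/(1/30 + 1/(-4)) = 1/(1/30 - 1/4) = 1/(-13/60) = -60/13)
-921*u(20, -9) = -921*(-60/13) = 55260/13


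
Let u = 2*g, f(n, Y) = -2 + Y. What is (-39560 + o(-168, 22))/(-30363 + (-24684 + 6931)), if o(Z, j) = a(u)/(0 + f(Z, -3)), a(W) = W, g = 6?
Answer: 49453/60145 ≈ 0.82223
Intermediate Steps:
u = 12 (u = 2*6 = 12)
o(Z, j) = -12/5 (o(Z, j) = 12/(0 + (-2 - 3)) = 12/(0 - 5) = 12/(-5) = 12*(-⅕) = -12/5)
(-39560 + o(-168, 22))/(-30363 + (-24684 + 6931)) = (-39560 - 12/5)/(-30363 + (-24684 + 6931)) = -197812/(5*(-30363 - 17753)) = -197812/5/(-48116) = -197812/5*(-1/48116) = 49453/60145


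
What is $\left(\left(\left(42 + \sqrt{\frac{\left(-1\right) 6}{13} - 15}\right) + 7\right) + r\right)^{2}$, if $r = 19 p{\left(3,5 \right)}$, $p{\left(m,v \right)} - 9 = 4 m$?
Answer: $\frac{\left(5824 + i \sqrt{2613}\right)^{2}}{169} \approx 2.0069 \cdot 10^{5} + 3523.2 i$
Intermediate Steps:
$p{\left(m,v \right)} = 9 + 4 m$
$r = 399$ ($r = 19 \left(9 + 4 \cdot 3\right) = 19 \left(9 + 12\right) = 19 \cdot 21 = 399$)
$\left(\left(\left(42 + \sqrt{\frac{\left(-1\right) 6}{13} - 15}\right) + 7\right) + r\right)^{2} = \left(\left(\left(42 + \sqrt{\frac{\left(-1\right) 6}{13} - 15}\right) + 7\right) + 399\right)^{2} = \left(\left(\left(42 + \sqrt{\left(-6\right) \frac{1}{13} - 15}\right) + 7\right) + 399\right)^{2} = \left(\left(\left(42 + \sqrt{- \frac{6}{13} - 15}\right) + 7\right) + 399\right)^{2} = \left(\left(\left(42 + \sqrt{- \frac{201}{13}}\right) + 7\right) + 399\right)^{2} = \left(\left(\left(42 + \frac{i \sqrt{2613}}{13}\right) + 7\right) + 399\right)^{2} = \left(\left(49 + \frac{i \sqrt{2613}}{13}\right) + 399\right)^{2} = \left(448 + \frac{i \sqrt{2613}}{13}\right)^{2}$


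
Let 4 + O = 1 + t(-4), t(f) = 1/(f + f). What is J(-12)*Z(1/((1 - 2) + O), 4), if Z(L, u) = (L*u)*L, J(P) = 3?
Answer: 256/363 ≈ 0.70523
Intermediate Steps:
t(f) = 1/(2*f)
O = -25/8 (O = -4 + (1 + (1/2)/(-4)) = -4 + (1 + (1/2)*(-1/4)) = -4 + (1 - 1/8) = -4 + 7/8 = -25/8 ≈ -3.1250)
Z(L, u) = u*L**2
J(-12)*Z(1/((1 - 2) + O), 4) = 3*(4*(1/((1 - 2) - 25/8))**2) = 3*(4*(1/(-1 - 25/8))**2) = 3*(4*(1/(-33/8))**2) = 3*(4*(-8/33)**2) = 3*(4*(64/1089)) = 3*(256/1089) = 256/363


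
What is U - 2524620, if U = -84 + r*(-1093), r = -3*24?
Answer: -2446008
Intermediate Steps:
r = -72
U = 78612 (U = -84 - 72*(-1093) = -84 + 78696 = 78612)
U - 2524620 = 78612 - 2524620 = -2446008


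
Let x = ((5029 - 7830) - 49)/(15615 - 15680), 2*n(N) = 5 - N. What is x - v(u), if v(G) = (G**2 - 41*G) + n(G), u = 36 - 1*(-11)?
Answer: -2823/13 ≈ -217.15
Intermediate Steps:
u = 47 (u = 36 + 11 = 47)
n(N) = 5/2 - N/2 (n(N) = (5 - N)/2 = 5/2 - N/2)
v(G) = 5/2 + G**2 - 83*G/2 (v(G) = (G**2 - 41*G) + (5/2 - G/2) = 5/2 + G**2 - 83*G/2)
x = 570/13 (x = (-2801 - 49)/(-65) = -2850*(-1/65) = 570/13 ≈ 43.846)
x - v(u) = 570/13 - (5/2 + 47**2 - 83/2*47) = 570/13 - (5/2 + 2209 - 3901/2) = 570/13 - 1*261 = 570/13 - 261 = -2823/13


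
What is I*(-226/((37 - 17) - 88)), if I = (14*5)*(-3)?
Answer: -11865/17 ≈ -697.94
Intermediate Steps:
I = -210 (I = 70*(-3) = -210)
I*(-226/((37 - 17) - 88)) = -(-47460)/((37 - 17) - 88) = -(-47460)/(20 - 88) = -(-47460)/(-68) = -(-47460)*(-1)/68 = -210*113/34 = -11865/17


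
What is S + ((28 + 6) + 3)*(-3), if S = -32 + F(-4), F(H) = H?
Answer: -147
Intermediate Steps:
S = -36 (S = -32 - 4 = -36)
S + ((28 + 6) + 3)*(-3) = -36 + ((28 + 6) + 3)*(-3) = -36 + (34 + 3)*(-3) = -36 + 37*(-3) = -36 - 111 = -147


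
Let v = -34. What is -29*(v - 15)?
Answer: 1421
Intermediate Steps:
-29*(v - 15) = -29*(-34 - 15) = -29*(-49) = 1421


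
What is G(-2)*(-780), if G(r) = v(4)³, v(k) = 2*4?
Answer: -399360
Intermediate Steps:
v(k) = 8
G(r) = 512 (G(r) = 8³ = 512)
G(-2)*(-780) = 512*(-780) = -399360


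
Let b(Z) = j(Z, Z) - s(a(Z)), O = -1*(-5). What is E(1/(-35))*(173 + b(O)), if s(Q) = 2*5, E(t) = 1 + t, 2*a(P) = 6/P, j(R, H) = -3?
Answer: 1088/7 ≈ 155.43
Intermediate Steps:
O = 5
a(P) = 3/P (a(P) = (6/P)/2 = 3/P)
s(Q) = 10
b(Z) = -13 (b(Z) = -3 - 1*10 = -3 - 10 = -13)
E(1/(-35))*(173 + b(O)) = (1 + 1/(-35))*(173 - 13) = (1 - 1/35)*160 = (34/35)*160 = 1088/7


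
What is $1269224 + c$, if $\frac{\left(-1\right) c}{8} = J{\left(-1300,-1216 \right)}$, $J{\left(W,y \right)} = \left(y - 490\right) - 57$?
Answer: $1283328$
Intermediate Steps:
$J{\left(W,y \right)} = -547 + y$ ($J{\left(W,y \right)} = \left(-490 + y\right) - 57 = -547 + y$)
$c = 14104$ ($c = - 8 \left(-547 - 1216\right) = \left(-8\right) \left(-1763\right) = 14104$)
$1269224 + c = 1269224 + 14104 = 1283328$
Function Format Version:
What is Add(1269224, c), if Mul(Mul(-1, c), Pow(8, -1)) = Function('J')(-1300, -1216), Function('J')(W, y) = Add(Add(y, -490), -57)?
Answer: 1283328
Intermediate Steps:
Function('J')(W, y) = Add(-547, y) (Function('J')(W, y) = Add(Add(-490, y), -57) = Add(-547, y))
c = 14104 (c = Mul(-8, Add(-547, -1216)) = Mul(-8, -1763) = 14104)
Add(1269224, c) = Add(1269224, 14104) = 1283328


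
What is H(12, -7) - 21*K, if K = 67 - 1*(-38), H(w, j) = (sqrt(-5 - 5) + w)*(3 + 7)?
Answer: -2085 + 10*I*sqrt(10) ≈ -2085.0 + 31.623*I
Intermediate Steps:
H(w, j) = 10*w + 10*I*sqrt(10) (H(w, j) = (sqrt(-10) + w)*10 = (I*sqrt(10) + w)*10 = (w + I*sqrt(10))*10 = 10*w + 10*I*sqrt(10))
K = 105 (K = 67 + 38 = 105)
H(12, -7) - 21*K = (10*12 + 10*I*sqrt(10)) - 21*105 = (120 + 10*I*sqrt(10)) - 2205 = -2085 + 10*I*sqrt(10)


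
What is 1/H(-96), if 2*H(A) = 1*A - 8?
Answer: -1/52 ≈ -0.019231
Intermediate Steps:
H(A) = -4 + A/2 (H(A) = (1*A - 8)/2 = (A - 8)/2 = (-8 + A)/2 = -4 + A/2)
1/H(-96) = 1/(-4 + (1/2)*(-96)) = 1/(-4 - 48) = 1/(-52) = -1/52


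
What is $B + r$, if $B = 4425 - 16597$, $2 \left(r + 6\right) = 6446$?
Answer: $-8955$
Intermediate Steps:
$r = 3217$ ($r = -6 + \frac{1}{2} \cdot 6446 = -6 + 3223 = 3217$)
$B = -12172$ ($B = 4425 - 16597 = -12172$)
$B + r = -12172 + 3217 = -8955$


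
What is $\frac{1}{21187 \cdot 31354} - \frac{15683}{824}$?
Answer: $- \frac{5209086477705}{273690445576} \approx -19.033$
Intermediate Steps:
$\frac{1}{21187 \cdot 31354} - \frac{15683}{824} = \frac{1}{21187} \cdot \frac{1}{31354} - \frac{15683}{824} = \frac{1}{664297198} - \frac{15683}{824} = - \frac{5209086477705}{273690445576}$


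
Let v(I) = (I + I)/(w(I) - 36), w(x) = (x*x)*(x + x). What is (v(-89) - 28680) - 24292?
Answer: -37344571275/704987 ≈ -52972.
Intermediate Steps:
w(x) = 2*x³ (w(x) = x²*(2*x) = 2*x³)
v(I) = 2*I/(-36 + 2*I³) (v(I) = (I + I)/(2*I³ - 36) = (2*I)/(-36 + 2*I³) = 2*I/(-36 + 2*I³))
(v(-89) - 28680) - 24292 = (-89/(-18 + (-89)³) - 28680) - 24292 = (-89/(-18 - 704969) - 28680) - 24292 = (-89/(-704987) - 28680) - 24292 = (-89*(-1/704987) - 28680) - 24292 = (89/704987 - 28680) - 24292 = -20219027071/704987 - 24292 = -37344571275/704987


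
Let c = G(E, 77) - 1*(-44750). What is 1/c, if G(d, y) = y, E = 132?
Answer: 1/44827 ≈ 2.2308e-5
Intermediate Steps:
c = 44827 (c = 77 - 1*(-44750) = 77 + 44750 = 44827)
1/c = 1/44827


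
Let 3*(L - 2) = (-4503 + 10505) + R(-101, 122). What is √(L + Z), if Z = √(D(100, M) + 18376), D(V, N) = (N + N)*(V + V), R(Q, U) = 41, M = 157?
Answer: √(18147 + 18*√20294)/3 ≈ 47.971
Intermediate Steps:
D(V, N) = 4*N*V (D(V, N) = (2*N)*(2*V) = 4*N*V)
L = 6049/3 (L = 2 + ((-4503 + 10505) + 41)/3 = 2 + (6002 + 41)/3 = 2 + (⅓)*6043 = 2 + 6043/3 = 6049/3 ≈ 2016.3)
Z = 2*√20294 (Z = √(4*157*100 + 18376) = √(62800 + 18376) = √81176 = 2*√20294 ≈ 284.91)
√(L + Z) = √(6049/3 + 2*√20294)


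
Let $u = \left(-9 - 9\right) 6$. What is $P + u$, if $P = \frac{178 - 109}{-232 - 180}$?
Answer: $- \frac{44565}{412} \approx -108.17$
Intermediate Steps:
$u = -108$ ($u = \left(-18\right) 6 = -108$)
$P = - \frac{69}{412}$ ($P = \frac{178 - 109}{-412} = 69 \left(- \frac{1}{412}\right) = - \frac{69}{412} \approx -0.16748$)
$P + u = - \frac{69}{412} - 108 = - \frac{44565}{412}$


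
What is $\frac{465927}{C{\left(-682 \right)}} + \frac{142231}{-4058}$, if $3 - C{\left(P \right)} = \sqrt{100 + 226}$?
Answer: $- \frac{5717282525}{1286386} - \frac{465927 \sqrt{326}}{317} \approx -30982.0$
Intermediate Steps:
$C{\left(P \right)} = 3 - \sqrt{326}$ ($C{\left(P \right)} = 3 - \sqrt{100 + 226} = 3 - \sqrt{326}$)
$\frac{465927}{C{\left(-682 \right)}} + \frac{142231}{-4058} = \frac{465927}{3 - \sqrt{326}} + \frac{142231}{-4058} = \frac{465927}{3 - \sqrt{326}} + 142231 \left(- \frac{1}{4058}\right) = \frac{465927}{3 - \sqrt{326}} - \frac{142231}{4058} = - \frac{142231}{4058} + \frac{465927}{3 - \sqrt{326}}$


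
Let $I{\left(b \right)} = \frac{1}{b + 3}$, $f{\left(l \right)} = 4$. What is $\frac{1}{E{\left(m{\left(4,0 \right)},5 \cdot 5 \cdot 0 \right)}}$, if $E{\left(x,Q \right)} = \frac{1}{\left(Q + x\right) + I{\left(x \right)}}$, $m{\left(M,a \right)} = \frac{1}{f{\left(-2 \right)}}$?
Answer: $\frac{29}{52} \approx 0.55769$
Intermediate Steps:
$I{\left(b \right)} = \frac{1}{3 + b}$
$m{\left(M,a \right)} = \frac{1}{4}$
$E{\left(x,Q \right)} = \frac{1}{Q + x + \frac{1}{3 + x}}$ ($E{\left(x,Q \right)} = \frac{1}{\left(Q + x\right) + \frac{1}{3 + x}} = \frac{1}{Q + x + \frac{1}{3 + x}}$)
$\frac{1}{E{\left(m{\left(4,0 \right)},5 \cdot 5 \cdot 0 \right)}} = \frac{1}{\frac{1}{1 + \left(3 + \frac{1}{4}\right) \left(5 \cdot 5 \cdot 0 + \frac{1}{4}\right)} \left(3 + \frac{1}{4}\right)} = \frac{1}{\frac{1}{1 + \frac{13 \left(25 \cdot 0 + \frac{1}{4}\right)}{4}} \cdot \frac{13}{4}} = \frac{1}{\frac{1}{1 + \frac{13 \left(0 + \frac{1}{4}\right)}{4}} \cdot \frac{13}{4}} = \frac{1}{\frac{1}{1 + \frac{13}{4} \cdot \frac{1}{4}} \cdot \frac{13}{4}} = \frac{1}{\frac{1}{1 + \frac{13}{16}} \cdot \frac{13}{4}} = \frac{1}{\frac{1}{\frac{29}{16}} \cdot \frac{13}{4}} = \frac{1}{\frac{16}{29} \cdot \frac{13}{4}} = \frac{1}{\frac{52}{29}} = \frac{29}{52}$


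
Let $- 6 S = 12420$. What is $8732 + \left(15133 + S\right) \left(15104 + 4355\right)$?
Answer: $254201649$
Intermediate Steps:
$S = -2070$ ($S = \left(- \frac{1}{6}\right) 12420 = -2070$)
$8732 + \left(15133 + S\right) \left(15104 + 4355\right) = 8732 + \left(15133 - 2070\right) \left(15104 + 4355\right) = 8732 + 13063 \cdot 19459 = 8732 + 254192917 = 254201649$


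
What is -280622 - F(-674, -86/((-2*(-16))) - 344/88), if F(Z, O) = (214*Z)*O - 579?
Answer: -54186391/44 ≈ -1.2315e+6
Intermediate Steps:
F(Z, O) = -579 + 214*O*Z (F(Z, O) = 214*O*Z - 579 = -579 + 214*O*Z)
-280622 - F(-674, -86/((-2*(-16))) - 344/88) = -280622 - (-579 + 214*(-86/((-2*(-16))) - 344/88)*(-674)) = -280622 - (-579 + 214*(-86/32 - 344*1/88)*(-674)) = -280622 - (-579 + 214*(-86*1/32 - 43/11)*(-674)) = -280622 - (-579 + 214*(-43/16 - 43/11)*(-674)) = -280622 - (-579 + 214*(-1161/176)*(-674)) = -280622 - (-579 + 41864499/44) = -280622 - 1*41839023/44 = -280622 - 41839023/44 = -54186391/44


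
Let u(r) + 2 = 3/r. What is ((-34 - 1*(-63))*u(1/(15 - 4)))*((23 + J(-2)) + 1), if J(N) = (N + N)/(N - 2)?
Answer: 22475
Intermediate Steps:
J(N) = 2*N/(-2 + N) (J(N) = (2*N)/(-2 + N) = 2*N/(-2 + N))
u(r) = -2 + 3/r
((-34 - 1*(-63))*u(1/(15 - 4)))*((23 + J(-2)) + 1) = ((-34 - 1*(-63))*(-2 + 3/(1/(15 - 4))))*((23 + 2*(-2)/(-2 - 2)) + 1) = ((-34 + 63)*(-2 + 3/(1/11)))*((23 + 2*(-2)/(-4)) + 1) = (29*(-2 + 3/(1/11)))*((23 + 2*(-2)*(-1/4)) + 1) = (29*(-2 + 3*11))*((23 + 1) + 1) = (29*(-2 + 33))*(24 + 1) = (29*31)*25 = 899*25 = 22475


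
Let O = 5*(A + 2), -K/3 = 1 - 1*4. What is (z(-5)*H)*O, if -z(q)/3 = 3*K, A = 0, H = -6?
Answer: 4860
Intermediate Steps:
K = 9 (K = -3*(1 - 1*4) = -3*(1 - 4) = -3*(-3) = 9)
z(q) = -81 (z(q) = -9*9 = -3*27 = -81)
O = 10 (O = 5*(0 + 2) = 5*2 = 10)
(z(-5)*H)*O = -81*(-6)*10 = 486*10 = 4860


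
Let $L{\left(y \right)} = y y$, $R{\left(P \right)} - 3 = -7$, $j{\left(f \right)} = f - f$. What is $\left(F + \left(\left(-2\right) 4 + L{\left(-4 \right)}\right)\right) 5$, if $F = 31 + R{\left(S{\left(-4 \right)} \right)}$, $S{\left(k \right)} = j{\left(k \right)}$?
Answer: $175$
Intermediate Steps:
$j{\left(f \right)} = 0$
$S{\left(k \right)} = 0$
$R{\left(P \right)} = -4$ ($R{\left(P \right)} = 3 - 7 = -4$)
$L{\left(y \right)} = y^{2}$
$F = 27$ ($F = 31 - 4 = 27$)
$\left(F + \left(\left(-2\right) 4 + L{\left(-4 \right)}\right)\right) 5 = \left(27 + \left(\left(-2\right) 4 + \left(-4\right)^{2}\right)\right) 5 = \left(27 + \left(-8 + 16\right)\right) 5 = \left(27 + 8\right) 5 = 35 \cdot 5 = 175$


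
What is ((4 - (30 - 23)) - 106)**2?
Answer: 11881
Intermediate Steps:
((4 - (30 - 23)) - 106)**2 = ((4 - 1*7) - 106)**2 = ((4 - 7) - 106)**2 = (-3 - 106)**2 = (-109)**2 = 11881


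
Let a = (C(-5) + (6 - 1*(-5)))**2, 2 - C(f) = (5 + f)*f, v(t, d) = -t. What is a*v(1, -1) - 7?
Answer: -176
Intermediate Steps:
C(f) = 2 - f*(5 + f) (C(f) = 2 - (5 + f)*f = 2 - f*(5 + f))
a = 169 (a = ((2 - 1*(-5)**2 - 5*(-5)) + (6 - 1*(-5)))**2 = ((2 - 1*25 + 25) + (6 + 5))**2 = ((2 - 25 + 25) + 11)**2 = (2 + 11)**2 = 13**2 = 169)
a*v(1, -1) - 7 = 169*(-1*1) - 7 = 169*(-1) - 7 = -169 - 7 = -176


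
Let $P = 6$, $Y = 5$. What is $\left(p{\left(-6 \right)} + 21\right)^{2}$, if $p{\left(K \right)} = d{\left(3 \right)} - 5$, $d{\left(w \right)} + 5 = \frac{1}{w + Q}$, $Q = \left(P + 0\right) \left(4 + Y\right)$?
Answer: $\frac{394384}{3249} \approx 121.39$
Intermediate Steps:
$Q = 54$ ($Q = \left(6 + 0\right) \left(4 + 5\right) = 6 \cdot 9 = 54$)
$d{\left(w \right)} = -5 + \frac{1}{54 + w}$ ($d{\left(w \right)} = -5 + \frac{1}{w + 54} = -5 + \frac{1}{54 + w}$)
$p{\left(K \right)} = - \frac{569}{57}$ ($p{\left(K \right)} = \frac{-269 - 15}{54 + 3} - 5 = \frac{-269 - 15}{57} - 5 = \frac{1}{57} \left(-284\right) - 5 = - \frac{284}{57} - 5 = - \frac{569}{57}$)
$\left(p{\left(-6 \right)} + 21\right)^{2} = \left(- \frac{569}{57} + 21\right)^{2} = \left(\frac{628}{57}\right)^{2} = \frac{394384}{3249}$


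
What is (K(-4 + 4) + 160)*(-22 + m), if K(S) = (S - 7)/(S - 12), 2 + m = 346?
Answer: 310247/6 ≈ 51708.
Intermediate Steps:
m = 344 (m = -2 + 346 = 344)
K(S) = (-7 + S)/(-12 + S)
(K(-4 + 4) + 160)*(-22 + m) = ((-7 + (-4 + 4))/(-12 + (-4 + 4)) + 160)*(-22 + 344) = ((-7 + 0)/(-12 + 0) + 160)*322 = (-7/(-12) + 160)*322 = (-1/12*(-7) + 160)*322 = (7/12 + 160)*322 = (1927/12)*322 = 310247/6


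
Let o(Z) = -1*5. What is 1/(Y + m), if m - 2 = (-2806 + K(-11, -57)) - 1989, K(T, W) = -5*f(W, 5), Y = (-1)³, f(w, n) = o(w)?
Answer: -1/4769 ≈ -0.00020969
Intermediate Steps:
o(Z) = -5
f(w, n) = -5
Y = -1
K(T, W) = 25 (K(T, W) = -5*(-5) = 25)
m = -4768 (m = 2 + ((-2806 + 25) - 1989) = 2 + (-2781 - 1989) = 2 - 4770 = -4768)
1/(Y + m) = 1/(-1 - 4768) = 1/(-4769) = -1/4769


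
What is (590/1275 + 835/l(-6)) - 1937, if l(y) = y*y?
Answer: -5854829/3060 ≈ -1913.3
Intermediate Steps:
l(y) = y**2
(590/1275 + 835/l(-6)) - 1937 = (590/1275 + 835/((-6)**2)) - 1937 = (590*(1/1275) + 835/36) - 1937 = (118/255 + 835*(1/36)) - 1937 = (118/255 + 835/36) - 1937 = 72391/3060 - 1937 = -5854829/3060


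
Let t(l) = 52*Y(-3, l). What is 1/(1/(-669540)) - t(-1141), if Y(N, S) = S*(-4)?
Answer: -906868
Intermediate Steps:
Y(N, S) = -4*S
t(l) = -208*l (t(l) = 52*(-4*l) = -208*l)
1/(1/(-669540)) - t(-1141) = 1/(1/(-669540)) - (-208)*(-1141) = 1/(-1/669540) - 1*237328 = -669540 - 237328 = -906868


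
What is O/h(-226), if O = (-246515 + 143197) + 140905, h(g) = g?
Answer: -37587/226 ≈ -166.31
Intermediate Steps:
O = 37587 (O = -103318 + 140905 = 37587)
O/h(-226) = 37587/(-226) = 37587*(-1/226) = -37587/226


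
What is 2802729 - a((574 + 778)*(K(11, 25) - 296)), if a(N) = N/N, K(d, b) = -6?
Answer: 2802728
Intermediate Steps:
a(N) = 1
2802729 - a((574 + 778)*(K(11, 25) - 296)) = 2802729 - 1*1 = 2802729 - 1 = 2802728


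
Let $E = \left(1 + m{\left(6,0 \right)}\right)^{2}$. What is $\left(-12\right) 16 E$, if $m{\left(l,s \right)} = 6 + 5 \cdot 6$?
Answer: $-262848$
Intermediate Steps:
$m{\left(l,s \right)} = 36$ ($m{\left(l,s \right)} = 6 + 30 = 36$)
$E = 1369$ ($E = \left(1 + 36\right)^{2} = 37^{2} = 1369$)
$\left(-12\right) 16 E = \left(-12\right) 16 \cdot 1369 = \left(-192\right) 1369 = -262848$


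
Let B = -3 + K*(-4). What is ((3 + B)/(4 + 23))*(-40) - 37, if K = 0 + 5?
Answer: -199/27 ≈ -7.3704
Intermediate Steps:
K = 5
B = -23 (B = -3 + 5*(-4) = -3 - 20 = -23)
((3 + B)/(4 + 23))*(-40) - 37 = ((3 - 23)/(4 + 23))*(-40) - 37 = -20/27*(-40) - 37 = 800/27 - 37 = -199/27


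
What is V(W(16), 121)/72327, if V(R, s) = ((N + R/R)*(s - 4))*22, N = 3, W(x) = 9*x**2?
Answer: 3432/24109 ≈ 0.14235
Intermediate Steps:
V(R, s) = -352 + 88*s (V(R, s) = ((3 + R/R)*(s - 4))*22 = ((3 + 1)*(-4 + s))*22 = (4*(-4 + s))*22 = (-16 + 4*s)*22 = -352 + 88*s)
V(W(16), 121)/72327 = (-352 + 88*121)/72327 = (-352 + 10648)*(1/72327) = 10296*(1/72327) = 3432/24109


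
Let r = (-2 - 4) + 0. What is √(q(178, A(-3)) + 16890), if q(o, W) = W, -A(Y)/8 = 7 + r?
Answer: √16882 ≈ 129.93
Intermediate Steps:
r = -6 (r = -6 + 0 = -6)
A(Y) = -8 (A(Y) = -8*(7 - 6) = -8*1 = -8)
√(q(178, A(-3)) + 16890) = √(-8 + 16890) = √16882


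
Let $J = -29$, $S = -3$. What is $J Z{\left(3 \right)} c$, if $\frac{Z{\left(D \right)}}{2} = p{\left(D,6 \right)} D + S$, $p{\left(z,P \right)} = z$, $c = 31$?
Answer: $-10788$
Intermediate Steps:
$Z{\left(D \right)} = -6 + 2 D^{2}$ ($Z{\left(D \right)} = 2 \left(D D - 3\right) = 2 \left(D^{2} - 3\right) = 2 \left(-3 + D^{2}\right) = -6 + 2 D^{2}$)
$J Z{\left(3 \right)} c = - 29 \left(-6 + 2 \cdot 3^{2}\right) 31 = - 29 \left(-6 + 2 \cdot 9\right) 31 = - 29 \left(-6 + 18\right) 31 = \left(-29\right) 12 \cdot 31 = \left(-348\right) 31 = -10788$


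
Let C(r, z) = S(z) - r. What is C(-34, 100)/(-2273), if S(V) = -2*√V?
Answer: -14/2273 ≈ -0.0061593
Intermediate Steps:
C(r, z) = -r - 2*√z (C(r, z) = -2*√z - r = -r - 2*√z)
C(-34, 100)/(-2273) = (-1*(-34) - 2*√100)/(-2273) = (34 - 2*10)*(-1/2273) = (34 - 20)*(-1/2273) = 14*(-1/2273) = -14/2273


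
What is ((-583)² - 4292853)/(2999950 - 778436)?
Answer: -1976482/1110757 ≈ -1.7794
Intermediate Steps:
((-583)² - 4292853)/(2999950 - 778436) = (339889 - 4292853)/2221514 = -3952964*1/2221514 = -1976482/1110757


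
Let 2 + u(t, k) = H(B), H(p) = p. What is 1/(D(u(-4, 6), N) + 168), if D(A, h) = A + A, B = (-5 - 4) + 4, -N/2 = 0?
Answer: 1/154 ≈ 0.0064935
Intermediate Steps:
N = 0 (N = -2*0 = 0)
B = -5 (B = -9 + 4 = -5)
u(t, k) = -7 (u(t, k) = -2 - 5 = -7)
D(A, h) = 2*A
1/(D(u(-4, 6), N) + 168) = 1/(2*(-7) + 168) = 1/(-14 + 168) = 1/154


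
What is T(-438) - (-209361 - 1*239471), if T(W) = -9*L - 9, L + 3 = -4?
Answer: 448886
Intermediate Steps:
L = -7 (L = -3 - 4 = -7)
T(W) = 54 (T(W) = -9*(-7) - 9 = 63 - 9 = 54)
T(-438) - (-209361 - 1*239471) = 54 - (-209361 - 1*239471) = 54 - (-209361 - 239471) = 54 - 1*(-448832) = 54 + 448832 = 448886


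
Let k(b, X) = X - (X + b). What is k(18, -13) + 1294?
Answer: 1276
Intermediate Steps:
k(b, X) = -b (k(b, X) = X + (-X - b) = -b)
k(18, -13) + 1294 = -1*18 + 1294 = -18 + 1294 = 1276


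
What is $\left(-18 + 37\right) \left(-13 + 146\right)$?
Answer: $2527$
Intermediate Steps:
$\left(-18 + 37\right) \left(-13 + 146\right) = 19 \cdot 133 = 2527$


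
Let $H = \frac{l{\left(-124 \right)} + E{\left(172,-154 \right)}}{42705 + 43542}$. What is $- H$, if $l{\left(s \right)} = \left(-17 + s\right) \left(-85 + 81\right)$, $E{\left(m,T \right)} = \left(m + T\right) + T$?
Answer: $- \frac{428}{86247} \approx -0.0049625$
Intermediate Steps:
$E{\left(m,T \right)} = m + 2 T$ ($E{\left(m,T \right)} = \left(T + m\right) + T = m + 2 T$)
$l{\left(s \right)} = 68 - 4 s$ ($l{\left(s \right)} = \left(-17 + s\right) \left(-4\right) = 68 - 4 s$)
$H = \frac{428}{86247}$ ($H = \frac{\left(68 - -496\right) + \left(172 + 2 \left(-154\right)\right)}{42705 + 43542} = \frac{\left(68 + 496\right) + \left(172 - 308\right)}{86247} = \left(564 - 136\right) \frac{1}{86247} = 428 \cdot \frac{1}{86247} = \frac{428}{86247} \approx 0.0049625$)
$- H = \left(-1\right) \frac{428}{86247} = - \frac{428}{86247}$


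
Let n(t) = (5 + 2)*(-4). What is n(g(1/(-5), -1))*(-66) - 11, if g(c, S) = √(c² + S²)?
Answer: 1837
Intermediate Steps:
g(c, S) = √(S² + c²)
n(t) = -28 (n(t) = 7*(-4) = -28)
n(g(1/(-5), -1))*(-66) - 11 = -28*(-66) - 11 = 1848 - 11 = 1837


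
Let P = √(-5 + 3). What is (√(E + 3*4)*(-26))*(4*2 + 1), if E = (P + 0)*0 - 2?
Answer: -234*√10 ≈ -739.97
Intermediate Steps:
P = I*√2 (P = √(-2) = I*√2 ≈ 1.4142*I)
E = -2 (E = (I*√2 + 0)*0 - 2 = (I*√2)*0 - 2 = 0 - 2 = -2)
(√(E + 3*4)*(-26))*(4*2 + 1) = (√(-2 + 3*4)*(-26))*(4*2 + 1) = (√(-2 + 12)*(-26))*(8 + 1) = (√10*(-26))*9 = -26*√10*9 = -234*√10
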